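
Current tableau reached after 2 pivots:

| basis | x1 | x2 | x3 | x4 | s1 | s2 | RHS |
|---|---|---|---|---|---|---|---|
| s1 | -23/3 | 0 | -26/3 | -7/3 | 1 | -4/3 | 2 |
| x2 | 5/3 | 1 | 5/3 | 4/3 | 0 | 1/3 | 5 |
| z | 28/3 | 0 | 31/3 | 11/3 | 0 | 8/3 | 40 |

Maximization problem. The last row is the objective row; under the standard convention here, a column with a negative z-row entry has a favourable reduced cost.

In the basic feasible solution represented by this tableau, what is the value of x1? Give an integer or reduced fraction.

x1 is nonbasic (not in the basis column), so its value in the current BFS is 0.

0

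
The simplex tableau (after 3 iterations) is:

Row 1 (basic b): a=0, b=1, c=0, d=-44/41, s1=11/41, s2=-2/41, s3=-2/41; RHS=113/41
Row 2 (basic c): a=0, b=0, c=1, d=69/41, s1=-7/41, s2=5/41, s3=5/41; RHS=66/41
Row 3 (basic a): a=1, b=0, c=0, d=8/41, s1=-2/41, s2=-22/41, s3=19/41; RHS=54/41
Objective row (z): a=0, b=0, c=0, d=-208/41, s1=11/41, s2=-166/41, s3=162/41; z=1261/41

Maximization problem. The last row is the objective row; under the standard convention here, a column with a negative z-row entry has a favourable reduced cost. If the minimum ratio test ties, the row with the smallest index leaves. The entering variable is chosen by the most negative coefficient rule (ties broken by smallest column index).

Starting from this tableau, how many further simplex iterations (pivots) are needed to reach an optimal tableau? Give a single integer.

3

pivot: d in, c out → z = 819/23
pivot: s2 in, d out → z = 421/5
pivot: s1 in, b out → z = 176
No improving column remains; optimal.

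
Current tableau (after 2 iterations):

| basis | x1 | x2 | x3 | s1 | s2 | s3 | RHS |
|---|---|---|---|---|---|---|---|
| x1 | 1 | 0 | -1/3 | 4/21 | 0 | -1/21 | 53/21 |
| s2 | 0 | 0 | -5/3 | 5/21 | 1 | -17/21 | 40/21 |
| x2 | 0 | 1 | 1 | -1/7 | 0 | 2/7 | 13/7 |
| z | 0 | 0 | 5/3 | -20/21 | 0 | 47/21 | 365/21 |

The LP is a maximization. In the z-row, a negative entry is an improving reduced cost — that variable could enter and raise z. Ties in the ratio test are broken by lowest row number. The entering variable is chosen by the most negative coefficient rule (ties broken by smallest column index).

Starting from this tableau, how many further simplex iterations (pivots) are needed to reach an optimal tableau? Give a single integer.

pivot: s1 in, s2 out → z = 25
pivot: x3 in, x1 out → z = 30
No improving column remains; optimal.

2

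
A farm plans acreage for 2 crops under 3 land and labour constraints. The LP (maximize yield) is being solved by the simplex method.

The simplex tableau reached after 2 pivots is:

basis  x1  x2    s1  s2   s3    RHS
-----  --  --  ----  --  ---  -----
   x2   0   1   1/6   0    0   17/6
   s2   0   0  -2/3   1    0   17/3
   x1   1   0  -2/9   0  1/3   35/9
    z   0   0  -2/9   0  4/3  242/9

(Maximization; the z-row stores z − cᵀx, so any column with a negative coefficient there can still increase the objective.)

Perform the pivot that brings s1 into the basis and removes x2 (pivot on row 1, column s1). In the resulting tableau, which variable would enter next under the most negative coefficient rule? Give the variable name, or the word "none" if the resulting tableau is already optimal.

none

Pivot element 1/6. New z-row = old z-row − (-2/9)·(row 1/(1/6)).
Updated z-row coefficients: x1: 0, x2: 4/3, s1: 0, s2: 0, s3: 4/3.
No coefficient is strictly negative; the tableau after this pivot is optimal.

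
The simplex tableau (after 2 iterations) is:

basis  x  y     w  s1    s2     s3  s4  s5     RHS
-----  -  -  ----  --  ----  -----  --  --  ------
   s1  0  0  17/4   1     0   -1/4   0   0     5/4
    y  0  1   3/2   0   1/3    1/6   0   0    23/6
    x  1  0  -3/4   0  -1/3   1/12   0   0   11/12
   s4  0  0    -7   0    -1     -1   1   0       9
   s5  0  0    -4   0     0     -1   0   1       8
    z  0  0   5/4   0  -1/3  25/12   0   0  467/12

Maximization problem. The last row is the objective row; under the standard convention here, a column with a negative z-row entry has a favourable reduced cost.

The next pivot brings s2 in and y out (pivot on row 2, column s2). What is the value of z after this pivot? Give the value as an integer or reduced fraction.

171/4

Minimum ratio for s2: (23/6)/(1/3) = 23/2.
z changes by −(z-row coeff of s2)·ratio = −(-1/3)·(23/2) = 23/6.
New z = 467/12 + (23/6) = 171/4.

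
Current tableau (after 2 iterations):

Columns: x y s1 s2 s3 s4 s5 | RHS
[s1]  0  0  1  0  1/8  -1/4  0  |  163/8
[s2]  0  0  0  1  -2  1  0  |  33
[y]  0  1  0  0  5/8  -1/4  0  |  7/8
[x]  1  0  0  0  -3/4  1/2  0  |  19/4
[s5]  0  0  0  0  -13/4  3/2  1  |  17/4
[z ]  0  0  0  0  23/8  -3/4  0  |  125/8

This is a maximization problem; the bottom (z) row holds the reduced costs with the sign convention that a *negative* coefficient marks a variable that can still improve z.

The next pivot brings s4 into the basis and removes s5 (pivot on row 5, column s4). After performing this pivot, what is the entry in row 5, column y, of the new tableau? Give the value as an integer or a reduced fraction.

Pivot element is row 5, column s4: 3/2.
Normalize row 5: new (row 5, y) = 0/(3/2) = 0.
Row 5 is the pivot row, so the entry is 0.

0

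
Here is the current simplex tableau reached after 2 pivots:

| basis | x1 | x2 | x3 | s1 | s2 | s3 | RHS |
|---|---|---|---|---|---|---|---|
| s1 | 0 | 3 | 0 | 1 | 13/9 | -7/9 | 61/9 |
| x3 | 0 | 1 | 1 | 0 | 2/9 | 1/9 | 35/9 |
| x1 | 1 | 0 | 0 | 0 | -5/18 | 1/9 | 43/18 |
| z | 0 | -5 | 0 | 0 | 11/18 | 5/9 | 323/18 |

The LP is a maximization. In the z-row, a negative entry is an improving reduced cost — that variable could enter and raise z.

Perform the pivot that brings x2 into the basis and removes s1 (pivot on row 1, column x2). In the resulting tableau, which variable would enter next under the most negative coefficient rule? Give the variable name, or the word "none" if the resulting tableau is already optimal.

Pivot element 3. New z-row = old z-row − (-5)·(row 1/3).
Updated z-row coefficients: x1: 0, x2: 0, x3: 0, s1: 5/3, s2: 163/54, s3: -20/27.
The most negative is -20/27 in column s3, so s3 would enter next.

s3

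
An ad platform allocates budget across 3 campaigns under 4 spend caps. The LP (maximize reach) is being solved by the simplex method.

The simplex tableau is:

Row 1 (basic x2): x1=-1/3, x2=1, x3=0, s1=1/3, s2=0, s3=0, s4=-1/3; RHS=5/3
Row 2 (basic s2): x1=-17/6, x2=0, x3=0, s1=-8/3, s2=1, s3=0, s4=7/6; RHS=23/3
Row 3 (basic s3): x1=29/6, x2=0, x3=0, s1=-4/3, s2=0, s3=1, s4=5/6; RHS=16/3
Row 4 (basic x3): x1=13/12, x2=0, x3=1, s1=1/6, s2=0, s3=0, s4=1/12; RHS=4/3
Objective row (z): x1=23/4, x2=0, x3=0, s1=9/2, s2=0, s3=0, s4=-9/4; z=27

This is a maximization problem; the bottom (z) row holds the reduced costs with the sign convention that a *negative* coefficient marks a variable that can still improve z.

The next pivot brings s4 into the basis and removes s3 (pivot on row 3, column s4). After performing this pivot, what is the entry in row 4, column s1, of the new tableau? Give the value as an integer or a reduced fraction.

3/10

Pivot element is row 3, column s4: 5/6.
Normalize row 3: new (row 3, s1) = (-4/3)/(5/6) = -8/5.
row 4 ← row 4 − (1/12)·(new row 3): 1/6 − (1/12)·(-8/5) = 3/10.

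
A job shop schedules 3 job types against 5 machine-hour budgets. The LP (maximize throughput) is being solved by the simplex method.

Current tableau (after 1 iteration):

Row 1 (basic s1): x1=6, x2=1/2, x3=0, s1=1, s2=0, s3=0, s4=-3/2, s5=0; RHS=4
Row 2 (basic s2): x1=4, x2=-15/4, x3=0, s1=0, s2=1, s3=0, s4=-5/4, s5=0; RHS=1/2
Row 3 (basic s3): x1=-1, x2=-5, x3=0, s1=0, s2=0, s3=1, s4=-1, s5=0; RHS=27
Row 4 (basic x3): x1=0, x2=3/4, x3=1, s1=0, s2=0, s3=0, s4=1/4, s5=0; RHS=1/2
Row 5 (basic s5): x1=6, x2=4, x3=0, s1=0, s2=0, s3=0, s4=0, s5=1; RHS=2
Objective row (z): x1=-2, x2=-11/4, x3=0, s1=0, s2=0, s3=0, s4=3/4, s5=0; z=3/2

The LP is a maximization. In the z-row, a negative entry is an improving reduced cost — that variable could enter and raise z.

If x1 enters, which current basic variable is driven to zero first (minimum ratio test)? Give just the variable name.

Ratios: row 1 (s1): 4/6 = 2/3; row 2 (s2): (1/2)/4 = 1/8; row 3 (s3): entry -1 ≤ 0, skip; row 4 (x3): entry 0 ≤ 0, skip; row 5 (s5): 2/6 = 1/3.
Minimum ratio 1/8 is in the s2 row, so s2 leaves.

s2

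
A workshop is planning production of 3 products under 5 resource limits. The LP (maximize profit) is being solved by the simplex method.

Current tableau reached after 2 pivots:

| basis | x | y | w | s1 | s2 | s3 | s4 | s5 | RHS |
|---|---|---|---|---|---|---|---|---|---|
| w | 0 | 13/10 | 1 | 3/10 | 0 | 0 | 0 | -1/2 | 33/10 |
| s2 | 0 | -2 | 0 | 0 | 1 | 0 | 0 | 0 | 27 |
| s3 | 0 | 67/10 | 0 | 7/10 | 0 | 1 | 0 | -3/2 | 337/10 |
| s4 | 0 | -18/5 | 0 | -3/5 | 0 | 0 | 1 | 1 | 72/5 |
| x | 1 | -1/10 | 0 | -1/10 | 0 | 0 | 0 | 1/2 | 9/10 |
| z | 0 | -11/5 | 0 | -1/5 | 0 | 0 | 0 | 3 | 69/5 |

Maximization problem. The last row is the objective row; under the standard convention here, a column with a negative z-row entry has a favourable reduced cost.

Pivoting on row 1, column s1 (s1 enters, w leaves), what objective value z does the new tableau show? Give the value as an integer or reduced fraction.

Minimum ratio for s1: (33/10)/(3/10) = 11.
z changes by −(z-row coeff of s1)·ratio = −(-1/5)·11 = 11/5.
New z = 69/5 + (11/5) = 16.

16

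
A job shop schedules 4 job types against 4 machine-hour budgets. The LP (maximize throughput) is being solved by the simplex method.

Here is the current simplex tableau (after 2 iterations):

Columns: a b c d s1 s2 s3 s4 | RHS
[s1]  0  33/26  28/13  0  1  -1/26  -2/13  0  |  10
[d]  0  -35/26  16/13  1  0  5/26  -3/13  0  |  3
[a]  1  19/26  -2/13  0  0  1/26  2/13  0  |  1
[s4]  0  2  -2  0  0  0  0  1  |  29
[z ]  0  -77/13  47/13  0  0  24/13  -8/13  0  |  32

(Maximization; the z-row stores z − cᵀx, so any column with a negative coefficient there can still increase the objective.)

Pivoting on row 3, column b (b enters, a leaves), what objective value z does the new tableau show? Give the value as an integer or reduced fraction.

Minimum ratio for b: 1/(19/26) = 26/19.
z changes by −(z-row coeff of b)·ratio = −(-77/13)·(26/19) = 154/19.
New z = 32 + (154/19) = 762/19.

762/19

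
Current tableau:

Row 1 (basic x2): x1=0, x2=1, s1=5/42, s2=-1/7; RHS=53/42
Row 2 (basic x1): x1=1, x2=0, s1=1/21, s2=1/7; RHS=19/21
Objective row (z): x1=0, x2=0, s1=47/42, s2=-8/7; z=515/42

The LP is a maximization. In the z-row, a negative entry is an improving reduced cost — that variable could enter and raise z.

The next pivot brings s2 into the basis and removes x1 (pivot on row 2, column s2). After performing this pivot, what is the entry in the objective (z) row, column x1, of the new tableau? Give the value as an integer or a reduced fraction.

Pivot element is row 2, column s2: 1/7.
Normalize row 2: new (row 2, x1) = 1/(1/7) = 7.
z-row ← z-row − (-8/7)·(new row 2): 0 − (-8/7)·7 = 8.

8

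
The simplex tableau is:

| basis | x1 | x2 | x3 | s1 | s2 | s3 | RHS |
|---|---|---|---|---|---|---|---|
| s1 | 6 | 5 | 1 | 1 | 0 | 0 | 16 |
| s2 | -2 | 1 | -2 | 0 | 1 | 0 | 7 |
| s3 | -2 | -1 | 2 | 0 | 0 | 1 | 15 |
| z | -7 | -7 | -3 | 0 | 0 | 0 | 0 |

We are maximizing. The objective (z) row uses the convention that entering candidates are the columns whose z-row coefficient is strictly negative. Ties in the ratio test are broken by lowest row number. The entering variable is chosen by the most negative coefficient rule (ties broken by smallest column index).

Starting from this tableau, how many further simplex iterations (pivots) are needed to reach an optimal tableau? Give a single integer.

pivot: x1 in, s1 out → z = 56/3
pivot: x3 in, s3 out → z = 485/14
pivot: x2 in, x1 out → z = 392/11
No improving column remains; optimal.

3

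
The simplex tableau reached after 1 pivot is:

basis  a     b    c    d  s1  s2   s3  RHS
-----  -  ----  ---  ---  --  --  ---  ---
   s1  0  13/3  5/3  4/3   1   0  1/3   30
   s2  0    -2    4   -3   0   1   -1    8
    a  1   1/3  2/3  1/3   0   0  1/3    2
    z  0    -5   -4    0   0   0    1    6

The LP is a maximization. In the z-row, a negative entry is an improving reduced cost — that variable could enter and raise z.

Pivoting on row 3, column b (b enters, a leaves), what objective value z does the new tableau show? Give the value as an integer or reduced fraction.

Minimum ratio for b: 2/(1/3) = 6.
z changes by −(z-row coeff of b)·ratio = −(-5)·6 = 30.
New z = 6 + 30 = 36.

36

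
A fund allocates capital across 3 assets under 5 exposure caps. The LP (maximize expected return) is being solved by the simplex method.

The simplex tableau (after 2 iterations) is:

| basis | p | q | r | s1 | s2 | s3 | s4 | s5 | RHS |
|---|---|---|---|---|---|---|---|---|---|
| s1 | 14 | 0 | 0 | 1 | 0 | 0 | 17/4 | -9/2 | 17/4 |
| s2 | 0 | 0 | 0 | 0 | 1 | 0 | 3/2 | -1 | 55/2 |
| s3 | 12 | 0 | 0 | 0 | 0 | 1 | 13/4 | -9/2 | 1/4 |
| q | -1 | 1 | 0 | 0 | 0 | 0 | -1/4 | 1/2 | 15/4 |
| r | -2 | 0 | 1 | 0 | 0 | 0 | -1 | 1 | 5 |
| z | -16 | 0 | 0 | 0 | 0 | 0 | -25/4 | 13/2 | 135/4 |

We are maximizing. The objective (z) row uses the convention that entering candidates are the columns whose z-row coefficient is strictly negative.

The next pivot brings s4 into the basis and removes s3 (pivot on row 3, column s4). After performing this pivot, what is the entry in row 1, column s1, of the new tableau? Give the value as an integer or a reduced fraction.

1

Pivot element is row 3, column s4: 13/4.
Normalize row 3: new (row 3, s1) = 0/(13/4) = 0.
row 1 ← row 1 − (17/4)·(new row 3): 1 − (17/4)·0 = 1.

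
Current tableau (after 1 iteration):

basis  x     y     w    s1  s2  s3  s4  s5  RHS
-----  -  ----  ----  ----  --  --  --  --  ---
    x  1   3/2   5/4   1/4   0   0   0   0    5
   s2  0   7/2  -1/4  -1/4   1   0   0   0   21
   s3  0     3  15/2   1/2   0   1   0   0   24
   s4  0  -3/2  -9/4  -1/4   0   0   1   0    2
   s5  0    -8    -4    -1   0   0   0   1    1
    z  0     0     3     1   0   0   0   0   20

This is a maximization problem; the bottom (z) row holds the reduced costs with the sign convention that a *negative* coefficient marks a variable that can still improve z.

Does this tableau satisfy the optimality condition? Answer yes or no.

No objective-row coefficient is strictly negative, so no entering variable exists; the tableau is optimal.

yes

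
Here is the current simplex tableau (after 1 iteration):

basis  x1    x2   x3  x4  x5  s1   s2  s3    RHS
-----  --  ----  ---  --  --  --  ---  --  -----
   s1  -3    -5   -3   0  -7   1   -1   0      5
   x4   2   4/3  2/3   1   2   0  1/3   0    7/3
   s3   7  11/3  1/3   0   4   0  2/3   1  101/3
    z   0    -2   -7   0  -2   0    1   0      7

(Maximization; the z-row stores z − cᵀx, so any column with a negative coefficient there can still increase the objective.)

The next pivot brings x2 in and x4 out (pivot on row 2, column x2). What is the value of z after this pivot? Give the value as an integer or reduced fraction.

21/2

Minimum ratio for x2: (7/3)/(4/3) = 7/4.
z changes by −(z-row coeff of x2)·ratio = −(-2)·(7/4) = 7/2.
New z = 7 + (7/2) = 21/2.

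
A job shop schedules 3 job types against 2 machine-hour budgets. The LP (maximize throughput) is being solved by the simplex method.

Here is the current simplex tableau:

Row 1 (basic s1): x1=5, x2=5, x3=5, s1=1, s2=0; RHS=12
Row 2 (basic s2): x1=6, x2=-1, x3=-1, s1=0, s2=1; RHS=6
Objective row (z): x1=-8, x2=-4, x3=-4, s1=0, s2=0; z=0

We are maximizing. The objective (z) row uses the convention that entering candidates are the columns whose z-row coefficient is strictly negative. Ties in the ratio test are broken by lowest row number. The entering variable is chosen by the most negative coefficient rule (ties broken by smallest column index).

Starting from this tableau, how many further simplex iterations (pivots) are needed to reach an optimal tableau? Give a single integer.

2

pivot: x1 in, s2 out → z = 8
pivot: x2 in, s1 out → z = 72/5
No improving column remains; optimal.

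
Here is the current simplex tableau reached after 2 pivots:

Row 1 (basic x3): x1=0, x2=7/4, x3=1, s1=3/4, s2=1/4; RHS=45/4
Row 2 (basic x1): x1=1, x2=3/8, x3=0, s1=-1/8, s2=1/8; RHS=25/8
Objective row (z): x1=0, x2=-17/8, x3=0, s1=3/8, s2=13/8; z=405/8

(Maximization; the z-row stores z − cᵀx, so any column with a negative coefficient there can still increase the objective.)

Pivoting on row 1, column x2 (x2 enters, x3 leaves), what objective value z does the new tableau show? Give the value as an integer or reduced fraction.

Minimum ratio for x2: (45/4)/(7/4) = 45/7.
z changes by −(z-row coeff of x2)·ratio = −(-17/8)·(45/7) = 765/56.
New z = 405/8 + (765/56) = 450/7.

450/7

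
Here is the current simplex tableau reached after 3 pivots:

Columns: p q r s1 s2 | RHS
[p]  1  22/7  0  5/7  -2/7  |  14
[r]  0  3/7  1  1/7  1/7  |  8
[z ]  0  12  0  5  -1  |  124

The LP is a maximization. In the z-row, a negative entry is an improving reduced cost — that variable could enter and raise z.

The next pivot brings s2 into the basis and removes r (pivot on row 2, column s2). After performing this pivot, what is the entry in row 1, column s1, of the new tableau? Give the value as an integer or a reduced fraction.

1

Pivot element is row 2, column s2: 1/7.
Normalize row 2: new (row 2, s1) = (1/7)/(1/7) = 1.
row 1 ← row 1 − (-2/7)·(new row 2): 5/7 − (-2/7)·1 = 1.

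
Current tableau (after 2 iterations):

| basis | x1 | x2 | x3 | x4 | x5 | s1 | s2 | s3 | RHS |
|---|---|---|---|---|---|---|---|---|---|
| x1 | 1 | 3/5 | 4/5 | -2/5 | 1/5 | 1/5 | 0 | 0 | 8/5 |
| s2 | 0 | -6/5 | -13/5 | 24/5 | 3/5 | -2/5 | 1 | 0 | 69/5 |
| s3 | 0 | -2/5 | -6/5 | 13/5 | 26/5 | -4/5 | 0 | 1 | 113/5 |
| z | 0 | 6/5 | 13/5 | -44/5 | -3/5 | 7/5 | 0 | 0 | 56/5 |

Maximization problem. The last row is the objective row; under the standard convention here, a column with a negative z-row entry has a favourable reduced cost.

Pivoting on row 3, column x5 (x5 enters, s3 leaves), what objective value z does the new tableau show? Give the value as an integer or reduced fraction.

Minimum ratio for x5: (113/5)/(26/5) = 113/26.
z changes by −(z-row coeff of x5)·ratio = −(-3/5)·(113/26) = 339/130.
New z = 56/5 + (339/130) = 359/26.

359/26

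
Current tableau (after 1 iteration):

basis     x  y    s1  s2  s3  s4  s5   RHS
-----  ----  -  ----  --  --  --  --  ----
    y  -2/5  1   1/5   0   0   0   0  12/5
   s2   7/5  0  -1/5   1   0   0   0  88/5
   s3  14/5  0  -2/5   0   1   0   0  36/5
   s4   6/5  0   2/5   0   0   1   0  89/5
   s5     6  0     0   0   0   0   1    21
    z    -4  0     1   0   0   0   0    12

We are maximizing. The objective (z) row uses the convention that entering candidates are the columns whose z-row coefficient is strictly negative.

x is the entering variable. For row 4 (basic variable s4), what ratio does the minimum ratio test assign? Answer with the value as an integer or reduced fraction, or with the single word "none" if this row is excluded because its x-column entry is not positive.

89/6

Ratio = RHS / (x entry) = (89/5) / (6/5) = 89/6.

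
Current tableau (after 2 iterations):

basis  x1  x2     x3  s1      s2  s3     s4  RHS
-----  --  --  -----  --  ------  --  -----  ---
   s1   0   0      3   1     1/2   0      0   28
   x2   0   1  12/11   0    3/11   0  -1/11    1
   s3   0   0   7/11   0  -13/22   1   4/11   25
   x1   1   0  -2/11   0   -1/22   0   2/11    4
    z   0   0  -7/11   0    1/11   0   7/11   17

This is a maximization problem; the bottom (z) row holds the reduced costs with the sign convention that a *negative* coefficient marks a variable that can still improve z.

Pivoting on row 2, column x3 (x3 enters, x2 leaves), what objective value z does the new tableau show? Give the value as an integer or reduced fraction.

Minimum ratio for x3: 1/(12/11) = 11/12.
z changes by −(z-row coeff of x3)·ratio = −(-7/11)·(11/12) = 7/12.
New z = 17 + (7/12) = 211/12.

211/12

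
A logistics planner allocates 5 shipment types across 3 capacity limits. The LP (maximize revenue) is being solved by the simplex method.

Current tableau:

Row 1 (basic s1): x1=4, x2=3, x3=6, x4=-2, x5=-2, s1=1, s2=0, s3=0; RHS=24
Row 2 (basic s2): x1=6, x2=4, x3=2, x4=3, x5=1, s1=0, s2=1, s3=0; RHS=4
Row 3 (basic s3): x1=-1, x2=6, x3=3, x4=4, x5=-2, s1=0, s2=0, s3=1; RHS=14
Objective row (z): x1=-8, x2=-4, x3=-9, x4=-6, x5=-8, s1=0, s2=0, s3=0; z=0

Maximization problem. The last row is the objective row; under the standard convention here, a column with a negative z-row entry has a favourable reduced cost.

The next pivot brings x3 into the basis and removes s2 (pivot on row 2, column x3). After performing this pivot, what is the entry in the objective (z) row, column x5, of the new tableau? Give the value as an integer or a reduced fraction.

-7/2

Pivot element is row 2, column x3: 2.
Normalize row 2: new (row 2, x5) = 1/2 = 1/2.
z-row ← z-row − (-9)·(new row 2): -8 − (-9)·(1/2) = -7/2.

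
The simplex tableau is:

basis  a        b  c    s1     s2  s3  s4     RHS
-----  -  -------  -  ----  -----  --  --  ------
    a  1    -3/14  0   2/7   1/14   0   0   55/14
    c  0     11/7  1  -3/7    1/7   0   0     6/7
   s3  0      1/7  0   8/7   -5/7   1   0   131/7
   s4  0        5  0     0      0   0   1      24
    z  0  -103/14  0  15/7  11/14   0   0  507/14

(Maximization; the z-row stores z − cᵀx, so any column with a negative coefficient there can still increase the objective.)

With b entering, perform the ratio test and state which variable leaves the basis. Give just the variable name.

Ratios: row 1 (a): entry -3/14 ≤ 0, skip; row 2 (c): (6/7)/(11/7) = 6/11; row 3 (s3): (131/7)/(1/7) = 131; row 4 (s4): 24/5 = 24/5.
Minimum ratio 6/11 is in the c row, so c leaves.

c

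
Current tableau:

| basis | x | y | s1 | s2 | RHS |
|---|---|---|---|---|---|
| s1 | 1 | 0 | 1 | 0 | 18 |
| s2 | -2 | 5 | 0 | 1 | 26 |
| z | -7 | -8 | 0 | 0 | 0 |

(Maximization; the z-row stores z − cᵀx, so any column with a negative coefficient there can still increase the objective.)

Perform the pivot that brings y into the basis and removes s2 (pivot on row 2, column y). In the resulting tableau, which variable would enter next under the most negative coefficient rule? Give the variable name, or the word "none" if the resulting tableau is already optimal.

Pivot element 5. New z-row = old z-row − (-8)·(row 2/5).
Updated z-row coefficients: x: -51/5, y: 0, s1: 0, s2: 8/5.
The most negative is -51/5 in column x, so x would enter next.

x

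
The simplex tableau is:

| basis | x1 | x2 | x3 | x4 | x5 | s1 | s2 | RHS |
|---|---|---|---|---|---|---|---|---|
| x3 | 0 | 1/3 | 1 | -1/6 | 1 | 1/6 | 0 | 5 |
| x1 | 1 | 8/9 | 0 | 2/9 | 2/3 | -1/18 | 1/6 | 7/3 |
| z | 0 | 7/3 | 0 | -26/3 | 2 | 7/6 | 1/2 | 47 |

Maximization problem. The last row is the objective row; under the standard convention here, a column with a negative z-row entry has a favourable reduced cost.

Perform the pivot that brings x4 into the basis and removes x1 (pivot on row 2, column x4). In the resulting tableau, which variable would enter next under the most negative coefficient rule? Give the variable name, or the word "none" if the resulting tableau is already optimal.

s1

Pivot element 2/9. New z-row = old z-row − (-26/3)·(row 2/(2/9)).
Updated z-row coefficients: x1: 39, x2: 37, x3: 0, x4: 0, x5: 28, s1: -1, s2: 7.
The most negative is -1 in column s1, so s1 would enter next.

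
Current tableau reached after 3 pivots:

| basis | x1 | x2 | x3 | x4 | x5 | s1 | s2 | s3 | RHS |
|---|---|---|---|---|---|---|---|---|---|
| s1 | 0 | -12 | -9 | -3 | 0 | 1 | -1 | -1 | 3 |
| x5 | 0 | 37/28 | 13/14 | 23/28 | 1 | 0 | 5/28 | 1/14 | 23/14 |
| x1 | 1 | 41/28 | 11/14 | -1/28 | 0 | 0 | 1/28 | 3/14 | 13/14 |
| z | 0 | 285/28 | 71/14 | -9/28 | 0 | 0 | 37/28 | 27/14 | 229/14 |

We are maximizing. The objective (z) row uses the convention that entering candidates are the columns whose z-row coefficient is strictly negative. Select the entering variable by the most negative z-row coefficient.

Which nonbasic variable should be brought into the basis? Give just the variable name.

x4

Objective-row coefficients: x1: 0, x2: 285/28, x3: 71/14, x4: -9/28, x5: 0, s1: 0, s2: 37/28, s3: 27/14.
The most negative is -9/28 in column x4, so x4 enters.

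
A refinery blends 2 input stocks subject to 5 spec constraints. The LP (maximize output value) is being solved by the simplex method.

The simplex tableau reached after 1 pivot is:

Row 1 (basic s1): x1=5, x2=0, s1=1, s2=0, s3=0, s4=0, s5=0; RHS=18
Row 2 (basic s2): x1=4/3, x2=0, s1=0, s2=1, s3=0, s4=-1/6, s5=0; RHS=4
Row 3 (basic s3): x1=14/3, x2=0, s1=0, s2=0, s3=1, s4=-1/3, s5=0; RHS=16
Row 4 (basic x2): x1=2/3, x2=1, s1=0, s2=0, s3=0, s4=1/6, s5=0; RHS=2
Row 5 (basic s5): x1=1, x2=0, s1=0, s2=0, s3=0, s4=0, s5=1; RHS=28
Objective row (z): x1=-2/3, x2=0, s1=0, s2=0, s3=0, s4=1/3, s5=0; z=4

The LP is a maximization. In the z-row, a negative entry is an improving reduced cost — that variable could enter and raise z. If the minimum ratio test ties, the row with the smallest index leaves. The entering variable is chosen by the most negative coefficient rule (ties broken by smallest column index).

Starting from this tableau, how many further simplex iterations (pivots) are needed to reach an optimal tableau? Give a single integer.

pivot: x1 in, s2 out → z = 6
No improving column remains; optimal.

1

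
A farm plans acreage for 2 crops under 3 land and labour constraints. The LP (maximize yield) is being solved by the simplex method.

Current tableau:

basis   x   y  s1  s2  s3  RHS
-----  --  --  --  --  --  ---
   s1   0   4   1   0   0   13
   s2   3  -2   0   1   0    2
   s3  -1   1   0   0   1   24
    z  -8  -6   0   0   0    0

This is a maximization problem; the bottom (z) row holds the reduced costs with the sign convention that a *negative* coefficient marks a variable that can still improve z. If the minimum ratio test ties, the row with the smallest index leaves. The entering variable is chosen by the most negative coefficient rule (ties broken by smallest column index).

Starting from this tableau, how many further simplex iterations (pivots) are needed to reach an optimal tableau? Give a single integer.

pivot: x in, s2 out → z = 16/3
pivot: y in, s1 out → z = 253/6
No improving column remains; optimal.

2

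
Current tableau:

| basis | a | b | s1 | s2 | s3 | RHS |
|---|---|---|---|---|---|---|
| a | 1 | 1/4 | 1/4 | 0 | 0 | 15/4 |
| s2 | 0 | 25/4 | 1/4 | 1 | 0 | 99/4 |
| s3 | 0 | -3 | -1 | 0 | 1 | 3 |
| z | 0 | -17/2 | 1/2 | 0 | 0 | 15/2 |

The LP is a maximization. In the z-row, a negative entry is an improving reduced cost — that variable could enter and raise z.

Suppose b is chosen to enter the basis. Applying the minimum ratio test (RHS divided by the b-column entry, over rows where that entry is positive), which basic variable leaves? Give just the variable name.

Ratios: row 1 (a): (15/4)/(1/4) = 15; row 2 (s2): (99/4)/(25/4) = 99/25; row 3 (s3): entry -3 ≤ 0, skip.
Minimum ratio 99/25 is in the s2 row, so s2 leaves.

s2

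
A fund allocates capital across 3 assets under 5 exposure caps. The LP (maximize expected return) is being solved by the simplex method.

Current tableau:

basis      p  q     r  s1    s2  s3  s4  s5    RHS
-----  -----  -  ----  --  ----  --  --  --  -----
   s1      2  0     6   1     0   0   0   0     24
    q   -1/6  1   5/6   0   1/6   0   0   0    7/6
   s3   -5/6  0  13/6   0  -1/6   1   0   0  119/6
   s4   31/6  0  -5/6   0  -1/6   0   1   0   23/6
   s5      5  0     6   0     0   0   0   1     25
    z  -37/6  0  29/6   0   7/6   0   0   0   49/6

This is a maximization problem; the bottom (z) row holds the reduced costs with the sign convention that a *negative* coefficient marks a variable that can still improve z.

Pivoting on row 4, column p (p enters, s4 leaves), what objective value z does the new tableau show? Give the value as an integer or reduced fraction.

395/31

Minimum ratio for p: (23/6)/(31/6) = 23/31.
z changes by −(z-row coeff of p)·ratio = −(-37/6)·(23/31) = 851/186.
New z = 49/6 + (851/186) = 395/31.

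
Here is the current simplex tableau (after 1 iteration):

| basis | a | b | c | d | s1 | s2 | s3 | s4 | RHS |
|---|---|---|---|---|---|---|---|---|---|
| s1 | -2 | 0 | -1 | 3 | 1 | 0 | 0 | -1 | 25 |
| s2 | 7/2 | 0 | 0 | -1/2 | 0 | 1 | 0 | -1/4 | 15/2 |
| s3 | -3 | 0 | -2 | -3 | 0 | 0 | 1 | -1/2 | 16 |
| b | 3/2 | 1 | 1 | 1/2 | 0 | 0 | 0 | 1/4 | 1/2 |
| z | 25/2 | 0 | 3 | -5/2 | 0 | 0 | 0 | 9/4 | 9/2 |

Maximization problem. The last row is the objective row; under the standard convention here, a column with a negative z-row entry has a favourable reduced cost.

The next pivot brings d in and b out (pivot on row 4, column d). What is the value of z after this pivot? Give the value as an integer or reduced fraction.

7

Minimum ratio for d: (1/2)/(1/2) = 1.
z changes by −(z-row coeff of d)·ratio = −(-5/2)·1 = 5/2.
New z = 9/2 + (5/2) = 7.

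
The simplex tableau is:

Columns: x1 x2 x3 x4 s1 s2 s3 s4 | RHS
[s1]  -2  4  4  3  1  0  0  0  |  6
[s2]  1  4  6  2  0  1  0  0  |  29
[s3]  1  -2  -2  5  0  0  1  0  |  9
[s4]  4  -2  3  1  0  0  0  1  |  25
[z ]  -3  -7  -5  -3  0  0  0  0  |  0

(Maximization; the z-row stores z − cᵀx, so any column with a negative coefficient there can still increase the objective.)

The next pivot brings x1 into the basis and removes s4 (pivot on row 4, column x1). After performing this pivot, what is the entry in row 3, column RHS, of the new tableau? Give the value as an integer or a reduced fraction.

11/4

Pivot element is row 4, column x1: 4.
Normalize row 4: new (row 4, RHS) = 25/4 = 25/4.
row 3 ← row 3 − 1·(new row 4): 9 − 1·(25/4) = 11/4.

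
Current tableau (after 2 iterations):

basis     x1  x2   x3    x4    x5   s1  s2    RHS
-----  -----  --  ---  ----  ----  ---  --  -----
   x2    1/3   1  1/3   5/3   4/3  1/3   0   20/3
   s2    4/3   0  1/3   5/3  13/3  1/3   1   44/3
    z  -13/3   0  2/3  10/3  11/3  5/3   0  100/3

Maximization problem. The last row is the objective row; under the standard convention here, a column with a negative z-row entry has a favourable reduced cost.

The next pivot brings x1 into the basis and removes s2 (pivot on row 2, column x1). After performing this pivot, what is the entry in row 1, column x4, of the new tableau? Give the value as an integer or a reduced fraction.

5/4

Pivot element is row 2, column x1: 4/3.
Normalize row 2: new (row 2, x4) = (5/3)/(4/3) = 5/4.
row 1 ← row 1 − (1/3)·(new row 2): 5/3 − (1/3)·(5/4) = 5/4.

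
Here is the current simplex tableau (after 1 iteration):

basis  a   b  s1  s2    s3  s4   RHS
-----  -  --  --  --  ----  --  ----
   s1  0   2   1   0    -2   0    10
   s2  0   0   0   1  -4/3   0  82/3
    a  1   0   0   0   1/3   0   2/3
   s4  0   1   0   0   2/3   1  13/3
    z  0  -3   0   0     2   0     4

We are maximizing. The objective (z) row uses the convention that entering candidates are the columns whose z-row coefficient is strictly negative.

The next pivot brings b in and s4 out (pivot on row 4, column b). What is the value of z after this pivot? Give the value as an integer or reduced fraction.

17

Minimum ratio for b: (13/3)/1 = 13/3.
z changes by −(z-row coeff of b)·ratio = −(-3)·(13/3) = 13.
New z = 4 + 13 = 17.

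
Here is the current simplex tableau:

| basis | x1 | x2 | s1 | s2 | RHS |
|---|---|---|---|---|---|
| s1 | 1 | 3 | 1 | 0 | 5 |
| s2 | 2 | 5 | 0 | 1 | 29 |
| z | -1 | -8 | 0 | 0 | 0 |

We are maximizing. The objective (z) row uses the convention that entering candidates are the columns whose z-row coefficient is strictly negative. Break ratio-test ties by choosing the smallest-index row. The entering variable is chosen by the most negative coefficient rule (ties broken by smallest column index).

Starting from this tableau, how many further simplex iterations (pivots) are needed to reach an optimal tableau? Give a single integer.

pivot: x2 in, s1 out → z = 40/3
No improving column remains; optimal.

1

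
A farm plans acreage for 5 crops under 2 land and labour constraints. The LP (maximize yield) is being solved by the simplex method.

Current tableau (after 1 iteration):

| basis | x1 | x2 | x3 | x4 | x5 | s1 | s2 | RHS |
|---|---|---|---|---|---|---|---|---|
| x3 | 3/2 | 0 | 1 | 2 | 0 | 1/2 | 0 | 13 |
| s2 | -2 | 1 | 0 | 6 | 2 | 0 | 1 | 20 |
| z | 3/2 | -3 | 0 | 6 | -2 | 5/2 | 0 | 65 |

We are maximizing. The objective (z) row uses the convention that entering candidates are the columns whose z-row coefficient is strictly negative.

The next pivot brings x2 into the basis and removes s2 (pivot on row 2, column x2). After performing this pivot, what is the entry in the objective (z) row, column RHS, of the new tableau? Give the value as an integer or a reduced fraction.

Pivot element is row 2, column x2: 1.
Normalize row 2: new (row 2, RHS) = 20/1 = 20.
z-row ← z-row − (-3)·(new row 2): 65 − (-3)·20 = 125.

125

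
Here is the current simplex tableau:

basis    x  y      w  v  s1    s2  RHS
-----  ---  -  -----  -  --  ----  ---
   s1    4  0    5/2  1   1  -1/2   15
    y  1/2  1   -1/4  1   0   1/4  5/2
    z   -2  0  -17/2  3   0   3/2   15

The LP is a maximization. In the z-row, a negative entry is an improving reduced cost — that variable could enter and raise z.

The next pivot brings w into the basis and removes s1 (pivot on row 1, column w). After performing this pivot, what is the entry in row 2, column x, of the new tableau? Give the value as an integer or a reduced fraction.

9/10

Pivot element is row 1, column w: 5/2.
Normalize row 1: new (row 1, x) = 4/(5/2) = 8/5.
row 2 ← row 2 − (-1/4)·(new row 1): 1/2 − (-1/4)·(8/5) = 9/10.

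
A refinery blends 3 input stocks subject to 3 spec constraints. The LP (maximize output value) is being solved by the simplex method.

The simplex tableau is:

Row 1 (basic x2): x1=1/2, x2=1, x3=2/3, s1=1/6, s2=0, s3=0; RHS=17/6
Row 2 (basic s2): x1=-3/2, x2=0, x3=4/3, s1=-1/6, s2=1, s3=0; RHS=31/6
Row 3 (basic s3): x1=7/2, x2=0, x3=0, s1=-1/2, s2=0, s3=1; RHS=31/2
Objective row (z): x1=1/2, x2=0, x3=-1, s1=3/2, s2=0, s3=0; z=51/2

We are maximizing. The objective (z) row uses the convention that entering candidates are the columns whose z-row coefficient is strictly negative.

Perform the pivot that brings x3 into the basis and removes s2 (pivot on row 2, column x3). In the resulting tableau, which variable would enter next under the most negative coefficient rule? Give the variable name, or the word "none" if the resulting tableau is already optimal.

x1

Pivot element 4/3. New z-row = old z-row − (-1)·(row 2/(4/3)).
Updated z-row coefficients: x1: -5/8, x2: 0, x3: 0, s1: 11/8, s2: 3/4, s3: 0.
The most negative is -5/8 in column x1, so x1 would enter next.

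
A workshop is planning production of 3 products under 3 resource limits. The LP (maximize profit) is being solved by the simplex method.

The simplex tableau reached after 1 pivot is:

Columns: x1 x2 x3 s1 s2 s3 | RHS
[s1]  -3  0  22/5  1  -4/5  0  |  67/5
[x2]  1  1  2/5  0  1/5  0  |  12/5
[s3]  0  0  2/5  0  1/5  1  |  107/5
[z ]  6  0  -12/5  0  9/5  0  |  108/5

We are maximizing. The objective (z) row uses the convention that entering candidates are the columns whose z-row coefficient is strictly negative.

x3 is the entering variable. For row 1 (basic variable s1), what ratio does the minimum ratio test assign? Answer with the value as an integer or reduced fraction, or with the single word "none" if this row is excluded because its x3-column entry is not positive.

67/22

Ratio = RHS / (x3 entry) = (67/5) / (22/5) = 67/22.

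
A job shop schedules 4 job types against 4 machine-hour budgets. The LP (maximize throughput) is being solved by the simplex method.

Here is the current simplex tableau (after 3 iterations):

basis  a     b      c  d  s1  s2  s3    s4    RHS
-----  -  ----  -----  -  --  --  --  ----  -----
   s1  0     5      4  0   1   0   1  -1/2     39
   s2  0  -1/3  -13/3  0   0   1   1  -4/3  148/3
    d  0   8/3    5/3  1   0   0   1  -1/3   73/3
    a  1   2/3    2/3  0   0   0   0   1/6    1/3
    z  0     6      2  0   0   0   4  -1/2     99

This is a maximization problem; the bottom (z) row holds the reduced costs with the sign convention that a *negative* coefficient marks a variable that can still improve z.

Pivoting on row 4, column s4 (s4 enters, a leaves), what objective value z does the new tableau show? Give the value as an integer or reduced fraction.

Minimum ratio for s4: (1/3)/(1/6) = 2.
z changes by −(z-row coeff of s4)·ratio = −(-1/2)·2 = 1.
New z = 99 + 1 = 100.

100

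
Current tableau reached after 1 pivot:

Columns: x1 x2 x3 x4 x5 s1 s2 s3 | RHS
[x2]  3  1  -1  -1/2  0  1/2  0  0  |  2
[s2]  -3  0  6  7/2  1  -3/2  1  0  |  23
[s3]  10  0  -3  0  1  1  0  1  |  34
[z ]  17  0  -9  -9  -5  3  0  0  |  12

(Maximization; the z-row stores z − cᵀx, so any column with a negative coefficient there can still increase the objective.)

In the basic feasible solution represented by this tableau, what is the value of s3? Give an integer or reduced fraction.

s3 is basic (row 3); its value is the RHS of that row: 34.

34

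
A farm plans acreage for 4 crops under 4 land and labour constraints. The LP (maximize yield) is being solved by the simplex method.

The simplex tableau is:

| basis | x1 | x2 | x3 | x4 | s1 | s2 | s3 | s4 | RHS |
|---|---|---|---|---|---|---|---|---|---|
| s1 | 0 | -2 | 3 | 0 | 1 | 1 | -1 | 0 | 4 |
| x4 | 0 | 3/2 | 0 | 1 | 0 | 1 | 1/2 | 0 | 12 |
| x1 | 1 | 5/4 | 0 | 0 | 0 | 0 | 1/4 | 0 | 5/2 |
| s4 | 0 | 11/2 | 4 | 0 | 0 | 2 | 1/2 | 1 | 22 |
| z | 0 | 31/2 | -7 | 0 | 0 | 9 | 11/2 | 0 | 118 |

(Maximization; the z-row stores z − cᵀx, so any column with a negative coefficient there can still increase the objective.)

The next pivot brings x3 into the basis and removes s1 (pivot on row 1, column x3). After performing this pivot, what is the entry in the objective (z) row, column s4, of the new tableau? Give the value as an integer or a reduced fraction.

Pivot element is row 1, column x3: 3.
Normalize row 1: new (row 1, s4) = 0/3 = 0.
z-row ← z-row − (-7)·(new row 1): 0 − (-7)·0 = 0.

0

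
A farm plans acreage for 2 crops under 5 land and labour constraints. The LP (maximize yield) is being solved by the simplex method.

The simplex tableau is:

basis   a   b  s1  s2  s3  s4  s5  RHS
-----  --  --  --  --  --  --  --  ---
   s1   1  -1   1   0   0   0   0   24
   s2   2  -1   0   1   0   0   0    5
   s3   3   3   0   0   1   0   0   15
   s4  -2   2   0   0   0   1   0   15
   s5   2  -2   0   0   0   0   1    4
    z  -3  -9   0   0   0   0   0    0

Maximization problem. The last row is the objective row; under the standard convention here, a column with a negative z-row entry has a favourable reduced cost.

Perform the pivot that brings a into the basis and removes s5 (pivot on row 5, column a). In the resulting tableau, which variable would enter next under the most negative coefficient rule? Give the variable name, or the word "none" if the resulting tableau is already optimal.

b

Pivot element 2. New z-row = old z-row − (-3)·(row 5/2).
Updated z-row coefficients: a: 0, b: -12, s1: 0, s2: 0, s3: 0, s4: 0, s5: 3/2.
The most negative is -12 in column b, so b would enter next.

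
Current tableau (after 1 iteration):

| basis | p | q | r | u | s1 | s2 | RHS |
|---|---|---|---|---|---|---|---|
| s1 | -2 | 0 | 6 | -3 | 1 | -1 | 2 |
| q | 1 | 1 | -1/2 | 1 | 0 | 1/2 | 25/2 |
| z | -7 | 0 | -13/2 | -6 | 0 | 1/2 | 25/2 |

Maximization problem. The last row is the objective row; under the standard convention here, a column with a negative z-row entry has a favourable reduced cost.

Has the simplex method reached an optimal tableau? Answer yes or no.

no

Column p has objective-row coefficient -7, which is negative; an improving pivot exists, so not yet optimal.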